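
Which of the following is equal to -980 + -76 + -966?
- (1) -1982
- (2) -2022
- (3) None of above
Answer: 2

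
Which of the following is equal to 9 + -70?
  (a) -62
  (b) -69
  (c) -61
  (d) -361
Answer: c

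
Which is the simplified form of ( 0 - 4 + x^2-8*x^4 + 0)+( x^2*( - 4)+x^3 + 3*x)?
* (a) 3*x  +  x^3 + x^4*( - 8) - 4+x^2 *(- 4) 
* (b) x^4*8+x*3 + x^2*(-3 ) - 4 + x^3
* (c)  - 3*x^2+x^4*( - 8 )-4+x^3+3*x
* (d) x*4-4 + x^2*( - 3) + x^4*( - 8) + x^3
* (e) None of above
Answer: c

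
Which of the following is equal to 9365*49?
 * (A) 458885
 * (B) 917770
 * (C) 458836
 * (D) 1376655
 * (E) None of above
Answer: A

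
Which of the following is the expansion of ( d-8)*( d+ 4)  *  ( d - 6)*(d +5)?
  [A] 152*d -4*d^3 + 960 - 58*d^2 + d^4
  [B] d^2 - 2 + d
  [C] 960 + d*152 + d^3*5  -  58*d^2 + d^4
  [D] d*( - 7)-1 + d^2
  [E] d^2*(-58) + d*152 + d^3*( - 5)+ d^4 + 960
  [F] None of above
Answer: E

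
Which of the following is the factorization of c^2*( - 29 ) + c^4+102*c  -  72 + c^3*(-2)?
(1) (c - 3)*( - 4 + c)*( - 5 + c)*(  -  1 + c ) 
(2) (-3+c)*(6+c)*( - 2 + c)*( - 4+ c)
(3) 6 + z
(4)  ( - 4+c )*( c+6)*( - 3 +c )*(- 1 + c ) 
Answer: 4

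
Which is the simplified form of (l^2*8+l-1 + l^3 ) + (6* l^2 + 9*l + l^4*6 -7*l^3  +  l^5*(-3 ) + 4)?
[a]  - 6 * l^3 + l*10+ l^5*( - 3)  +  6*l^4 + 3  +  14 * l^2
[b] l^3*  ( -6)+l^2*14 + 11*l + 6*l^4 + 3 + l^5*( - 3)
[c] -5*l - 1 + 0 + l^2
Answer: a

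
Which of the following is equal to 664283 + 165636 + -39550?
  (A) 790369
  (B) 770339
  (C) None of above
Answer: A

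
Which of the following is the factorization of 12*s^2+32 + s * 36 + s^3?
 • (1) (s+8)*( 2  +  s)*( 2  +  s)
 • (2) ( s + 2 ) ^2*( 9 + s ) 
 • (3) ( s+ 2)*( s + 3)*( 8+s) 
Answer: 1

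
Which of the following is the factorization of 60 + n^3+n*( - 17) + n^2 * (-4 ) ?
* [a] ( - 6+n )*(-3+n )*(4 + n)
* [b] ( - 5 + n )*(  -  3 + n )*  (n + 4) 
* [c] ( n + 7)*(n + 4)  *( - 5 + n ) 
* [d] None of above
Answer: b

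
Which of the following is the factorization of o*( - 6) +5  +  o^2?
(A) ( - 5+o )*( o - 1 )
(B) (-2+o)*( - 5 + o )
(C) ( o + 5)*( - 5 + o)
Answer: A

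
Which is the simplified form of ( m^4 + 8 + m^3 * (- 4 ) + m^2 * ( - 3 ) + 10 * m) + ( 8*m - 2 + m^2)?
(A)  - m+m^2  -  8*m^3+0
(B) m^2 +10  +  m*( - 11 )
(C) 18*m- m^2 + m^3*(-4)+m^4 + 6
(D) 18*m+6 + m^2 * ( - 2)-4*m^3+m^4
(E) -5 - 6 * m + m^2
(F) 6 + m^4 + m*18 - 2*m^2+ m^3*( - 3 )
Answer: D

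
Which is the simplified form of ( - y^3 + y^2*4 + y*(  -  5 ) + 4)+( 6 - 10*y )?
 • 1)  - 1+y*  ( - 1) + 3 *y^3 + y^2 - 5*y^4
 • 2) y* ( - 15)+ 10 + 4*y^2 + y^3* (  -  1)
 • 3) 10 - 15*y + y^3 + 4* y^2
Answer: 2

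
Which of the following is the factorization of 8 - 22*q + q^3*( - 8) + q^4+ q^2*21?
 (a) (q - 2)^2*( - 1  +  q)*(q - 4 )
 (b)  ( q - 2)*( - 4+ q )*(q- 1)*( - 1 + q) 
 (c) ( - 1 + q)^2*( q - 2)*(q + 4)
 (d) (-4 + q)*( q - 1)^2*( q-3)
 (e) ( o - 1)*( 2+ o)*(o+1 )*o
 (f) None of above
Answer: b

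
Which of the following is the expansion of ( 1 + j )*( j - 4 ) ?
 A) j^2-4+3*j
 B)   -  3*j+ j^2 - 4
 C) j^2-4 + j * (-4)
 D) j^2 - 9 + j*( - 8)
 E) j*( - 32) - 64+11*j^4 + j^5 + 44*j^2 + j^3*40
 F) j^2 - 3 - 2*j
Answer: B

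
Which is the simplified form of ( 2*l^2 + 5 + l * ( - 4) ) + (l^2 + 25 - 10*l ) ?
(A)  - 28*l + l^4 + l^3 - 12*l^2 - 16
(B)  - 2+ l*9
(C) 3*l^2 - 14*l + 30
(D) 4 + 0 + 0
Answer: C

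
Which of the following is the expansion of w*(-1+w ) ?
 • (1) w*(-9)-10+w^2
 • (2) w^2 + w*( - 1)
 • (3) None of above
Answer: 2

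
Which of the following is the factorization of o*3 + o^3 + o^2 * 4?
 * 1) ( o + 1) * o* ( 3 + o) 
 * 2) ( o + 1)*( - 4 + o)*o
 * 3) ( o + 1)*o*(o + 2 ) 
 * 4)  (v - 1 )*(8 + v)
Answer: 1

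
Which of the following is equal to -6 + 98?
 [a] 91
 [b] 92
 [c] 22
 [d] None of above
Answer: b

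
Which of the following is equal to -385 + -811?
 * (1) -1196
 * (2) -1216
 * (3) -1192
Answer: 1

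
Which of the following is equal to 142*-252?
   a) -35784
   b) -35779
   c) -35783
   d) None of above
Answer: a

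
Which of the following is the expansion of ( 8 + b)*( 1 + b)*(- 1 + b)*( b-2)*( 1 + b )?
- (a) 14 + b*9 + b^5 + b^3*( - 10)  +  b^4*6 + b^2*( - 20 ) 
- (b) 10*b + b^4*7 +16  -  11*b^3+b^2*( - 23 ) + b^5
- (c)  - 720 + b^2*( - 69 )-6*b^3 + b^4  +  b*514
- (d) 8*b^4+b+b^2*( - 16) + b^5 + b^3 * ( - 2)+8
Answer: b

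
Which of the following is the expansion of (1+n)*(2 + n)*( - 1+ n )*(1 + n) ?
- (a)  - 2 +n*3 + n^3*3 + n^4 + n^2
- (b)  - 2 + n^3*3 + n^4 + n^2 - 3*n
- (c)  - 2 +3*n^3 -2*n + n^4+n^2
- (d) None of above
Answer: b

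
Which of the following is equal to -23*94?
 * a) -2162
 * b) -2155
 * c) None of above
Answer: a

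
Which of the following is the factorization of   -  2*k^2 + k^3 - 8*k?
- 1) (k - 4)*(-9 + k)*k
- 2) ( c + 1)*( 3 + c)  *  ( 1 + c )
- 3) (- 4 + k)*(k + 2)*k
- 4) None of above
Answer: 3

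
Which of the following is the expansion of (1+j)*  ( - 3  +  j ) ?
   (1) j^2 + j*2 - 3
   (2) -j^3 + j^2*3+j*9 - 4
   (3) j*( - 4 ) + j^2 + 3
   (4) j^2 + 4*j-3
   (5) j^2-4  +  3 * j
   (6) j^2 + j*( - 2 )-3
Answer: 6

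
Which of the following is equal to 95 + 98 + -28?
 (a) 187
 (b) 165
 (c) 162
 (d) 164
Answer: b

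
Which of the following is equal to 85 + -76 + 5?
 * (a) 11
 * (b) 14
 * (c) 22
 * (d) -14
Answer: b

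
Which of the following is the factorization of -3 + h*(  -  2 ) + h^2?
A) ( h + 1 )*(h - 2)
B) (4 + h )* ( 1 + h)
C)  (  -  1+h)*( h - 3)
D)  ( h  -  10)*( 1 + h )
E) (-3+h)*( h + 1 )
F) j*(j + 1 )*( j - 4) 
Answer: E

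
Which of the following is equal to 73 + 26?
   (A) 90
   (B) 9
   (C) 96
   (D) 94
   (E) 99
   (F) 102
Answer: E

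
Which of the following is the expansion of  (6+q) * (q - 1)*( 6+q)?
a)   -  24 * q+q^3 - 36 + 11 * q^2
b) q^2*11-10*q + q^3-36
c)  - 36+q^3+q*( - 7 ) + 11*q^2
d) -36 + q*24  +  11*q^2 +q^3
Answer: d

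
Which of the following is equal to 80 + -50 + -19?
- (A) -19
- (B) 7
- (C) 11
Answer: C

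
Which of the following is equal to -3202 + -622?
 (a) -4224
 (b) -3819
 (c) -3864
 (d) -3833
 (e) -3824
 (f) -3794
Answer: e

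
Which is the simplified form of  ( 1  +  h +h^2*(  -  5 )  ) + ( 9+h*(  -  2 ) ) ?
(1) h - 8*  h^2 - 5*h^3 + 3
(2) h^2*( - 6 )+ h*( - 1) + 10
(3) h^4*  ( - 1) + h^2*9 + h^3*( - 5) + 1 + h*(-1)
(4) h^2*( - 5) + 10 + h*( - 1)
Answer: 4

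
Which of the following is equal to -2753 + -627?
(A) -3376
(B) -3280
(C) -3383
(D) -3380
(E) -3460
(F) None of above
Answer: D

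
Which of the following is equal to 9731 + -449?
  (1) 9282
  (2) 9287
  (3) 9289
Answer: 1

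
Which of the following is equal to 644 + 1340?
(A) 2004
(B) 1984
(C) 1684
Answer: B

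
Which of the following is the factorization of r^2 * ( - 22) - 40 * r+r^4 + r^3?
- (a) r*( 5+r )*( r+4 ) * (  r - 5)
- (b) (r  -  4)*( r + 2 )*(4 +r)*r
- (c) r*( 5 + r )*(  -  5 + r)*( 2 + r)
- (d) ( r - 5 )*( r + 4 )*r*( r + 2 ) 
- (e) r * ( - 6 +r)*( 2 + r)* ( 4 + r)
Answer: d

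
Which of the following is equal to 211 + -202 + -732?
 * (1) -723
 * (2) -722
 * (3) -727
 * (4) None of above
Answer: 1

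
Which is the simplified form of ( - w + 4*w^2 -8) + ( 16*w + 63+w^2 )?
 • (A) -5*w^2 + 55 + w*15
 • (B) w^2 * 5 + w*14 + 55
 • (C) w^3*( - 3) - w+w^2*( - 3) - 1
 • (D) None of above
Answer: D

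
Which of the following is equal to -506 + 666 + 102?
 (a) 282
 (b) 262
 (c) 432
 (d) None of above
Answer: b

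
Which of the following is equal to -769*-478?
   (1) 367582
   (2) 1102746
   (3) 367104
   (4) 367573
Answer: 1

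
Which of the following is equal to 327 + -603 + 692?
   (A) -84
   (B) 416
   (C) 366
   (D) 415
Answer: B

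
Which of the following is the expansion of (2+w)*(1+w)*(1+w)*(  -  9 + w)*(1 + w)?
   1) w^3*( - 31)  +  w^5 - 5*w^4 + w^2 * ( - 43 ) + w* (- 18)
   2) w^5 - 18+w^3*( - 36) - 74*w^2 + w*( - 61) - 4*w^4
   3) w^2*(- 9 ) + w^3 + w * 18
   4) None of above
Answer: 2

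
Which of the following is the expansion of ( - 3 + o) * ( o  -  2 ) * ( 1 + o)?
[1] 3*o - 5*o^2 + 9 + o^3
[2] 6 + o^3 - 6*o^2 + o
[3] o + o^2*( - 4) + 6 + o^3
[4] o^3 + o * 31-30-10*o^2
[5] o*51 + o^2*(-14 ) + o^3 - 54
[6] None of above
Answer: 3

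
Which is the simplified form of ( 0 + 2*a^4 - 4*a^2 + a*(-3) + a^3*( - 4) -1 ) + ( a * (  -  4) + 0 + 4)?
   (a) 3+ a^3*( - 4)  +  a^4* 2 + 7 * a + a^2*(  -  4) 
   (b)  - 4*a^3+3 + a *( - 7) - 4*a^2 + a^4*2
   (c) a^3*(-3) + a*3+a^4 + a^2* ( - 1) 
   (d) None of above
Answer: b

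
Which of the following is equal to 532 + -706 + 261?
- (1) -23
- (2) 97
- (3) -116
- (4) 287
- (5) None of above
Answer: 5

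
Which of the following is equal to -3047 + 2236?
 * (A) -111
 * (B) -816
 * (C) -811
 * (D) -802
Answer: C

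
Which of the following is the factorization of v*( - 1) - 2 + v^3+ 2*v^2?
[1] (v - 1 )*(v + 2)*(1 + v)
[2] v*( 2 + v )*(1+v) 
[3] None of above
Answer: 1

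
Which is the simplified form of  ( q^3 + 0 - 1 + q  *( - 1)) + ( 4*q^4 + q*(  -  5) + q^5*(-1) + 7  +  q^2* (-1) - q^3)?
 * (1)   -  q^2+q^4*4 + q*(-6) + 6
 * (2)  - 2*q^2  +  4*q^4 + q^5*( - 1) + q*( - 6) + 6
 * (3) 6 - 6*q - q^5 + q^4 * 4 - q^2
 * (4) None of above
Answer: 3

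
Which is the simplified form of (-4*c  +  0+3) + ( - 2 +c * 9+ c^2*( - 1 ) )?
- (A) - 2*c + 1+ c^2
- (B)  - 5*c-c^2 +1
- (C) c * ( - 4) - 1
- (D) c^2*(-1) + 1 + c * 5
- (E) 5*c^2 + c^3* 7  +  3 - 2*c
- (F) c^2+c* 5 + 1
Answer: D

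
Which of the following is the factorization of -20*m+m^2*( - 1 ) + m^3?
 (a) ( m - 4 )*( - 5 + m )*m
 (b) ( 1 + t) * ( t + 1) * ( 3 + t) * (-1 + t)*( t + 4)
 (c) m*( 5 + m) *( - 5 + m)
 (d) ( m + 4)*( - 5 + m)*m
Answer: d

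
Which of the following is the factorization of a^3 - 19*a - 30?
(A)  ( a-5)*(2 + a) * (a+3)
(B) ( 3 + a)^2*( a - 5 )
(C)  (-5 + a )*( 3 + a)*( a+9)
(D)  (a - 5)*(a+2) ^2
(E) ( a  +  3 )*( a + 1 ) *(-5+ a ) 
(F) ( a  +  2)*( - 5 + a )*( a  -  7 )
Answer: A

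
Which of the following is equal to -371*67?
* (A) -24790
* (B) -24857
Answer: B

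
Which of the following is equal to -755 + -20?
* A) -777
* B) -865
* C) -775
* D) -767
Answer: C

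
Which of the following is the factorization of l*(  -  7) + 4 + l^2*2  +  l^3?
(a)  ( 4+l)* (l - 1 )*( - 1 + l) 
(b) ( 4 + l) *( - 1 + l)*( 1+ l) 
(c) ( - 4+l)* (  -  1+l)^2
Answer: a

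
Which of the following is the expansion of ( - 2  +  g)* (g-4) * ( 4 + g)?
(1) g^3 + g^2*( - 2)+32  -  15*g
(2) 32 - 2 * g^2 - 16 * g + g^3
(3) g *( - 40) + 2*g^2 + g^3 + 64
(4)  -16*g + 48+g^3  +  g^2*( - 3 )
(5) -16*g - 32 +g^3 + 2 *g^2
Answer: 2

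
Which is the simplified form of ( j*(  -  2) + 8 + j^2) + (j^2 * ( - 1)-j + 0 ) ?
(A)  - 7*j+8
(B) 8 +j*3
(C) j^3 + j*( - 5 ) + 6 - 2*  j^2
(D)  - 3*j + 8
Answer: D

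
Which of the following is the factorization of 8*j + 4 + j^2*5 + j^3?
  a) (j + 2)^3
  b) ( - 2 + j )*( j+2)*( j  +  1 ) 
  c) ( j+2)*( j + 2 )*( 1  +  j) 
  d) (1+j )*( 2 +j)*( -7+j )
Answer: c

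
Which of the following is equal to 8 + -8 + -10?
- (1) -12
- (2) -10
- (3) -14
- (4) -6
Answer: 2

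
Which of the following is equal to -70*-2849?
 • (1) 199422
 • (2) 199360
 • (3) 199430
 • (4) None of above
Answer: 3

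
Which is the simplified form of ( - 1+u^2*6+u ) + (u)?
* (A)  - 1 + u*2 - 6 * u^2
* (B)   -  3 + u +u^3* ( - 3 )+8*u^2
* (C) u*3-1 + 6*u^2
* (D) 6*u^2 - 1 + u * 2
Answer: D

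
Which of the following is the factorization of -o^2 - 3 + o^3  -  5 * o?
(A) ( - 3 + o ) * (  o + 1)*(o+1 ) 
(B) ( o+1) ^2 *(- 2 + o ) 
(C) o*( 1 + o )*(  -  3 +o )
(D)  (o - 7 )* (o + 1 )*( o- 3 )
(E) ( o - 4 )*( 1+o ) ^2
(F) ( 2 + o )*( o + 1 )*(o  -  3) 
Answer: A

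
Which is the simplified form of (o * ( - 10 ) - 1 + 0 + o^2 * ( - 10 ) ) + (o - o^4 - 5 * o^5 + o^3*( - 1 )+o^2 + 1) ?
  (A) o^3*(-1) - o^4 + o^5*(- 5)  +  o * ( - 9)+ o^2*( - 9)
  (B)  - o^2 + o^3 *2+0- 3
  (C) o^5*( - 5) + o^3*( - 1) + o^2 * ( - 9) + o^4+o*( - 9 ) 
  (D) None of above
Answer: A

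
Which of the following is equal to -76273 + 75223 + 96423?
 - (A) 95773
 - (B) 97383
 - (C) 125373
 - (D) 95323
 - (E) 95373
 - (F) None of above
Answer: E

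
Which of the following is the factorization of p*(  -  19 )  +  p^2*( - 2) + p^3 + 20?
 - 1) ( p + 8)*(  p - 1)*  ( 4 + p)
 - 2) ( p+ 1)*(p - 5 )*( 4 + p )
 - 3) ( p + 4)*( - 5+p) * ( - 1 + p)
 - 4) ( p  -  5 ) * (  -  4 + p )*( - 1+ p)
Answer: 3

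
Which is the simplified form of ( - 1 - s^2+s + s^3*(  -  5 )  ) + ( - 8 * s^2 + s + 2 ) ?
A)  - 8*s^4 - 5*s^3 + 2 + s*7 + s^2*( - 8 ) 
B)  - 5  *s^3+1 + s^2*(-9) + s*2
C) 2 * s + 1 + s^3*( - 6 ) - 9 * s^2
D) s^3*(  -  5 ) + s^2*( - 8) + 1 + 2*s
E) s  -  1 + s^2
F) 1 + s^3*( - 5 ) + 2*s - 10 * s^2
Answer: B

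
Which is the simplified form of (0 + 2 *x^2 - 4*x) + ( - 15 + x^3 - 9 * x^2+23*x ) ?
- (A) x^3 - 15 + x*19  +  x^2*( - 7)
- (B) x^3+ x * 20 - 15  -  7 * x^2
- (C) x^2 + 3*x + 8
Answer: A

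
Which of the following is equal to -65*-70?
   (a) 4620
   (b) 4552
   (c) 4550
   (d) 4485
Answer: c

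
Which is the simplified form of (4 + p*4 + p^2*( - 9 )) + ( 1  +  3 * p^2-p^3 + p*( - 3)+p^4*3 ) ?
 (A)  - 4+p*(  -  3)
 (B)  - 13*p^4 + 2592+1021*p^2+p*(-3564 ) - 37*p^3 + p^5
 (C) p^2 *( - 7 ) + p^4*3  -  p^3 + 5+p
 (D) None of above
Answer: D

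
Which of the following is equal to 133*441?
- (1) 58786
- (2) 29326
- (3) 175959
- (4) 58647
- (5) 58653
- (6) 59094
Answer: 5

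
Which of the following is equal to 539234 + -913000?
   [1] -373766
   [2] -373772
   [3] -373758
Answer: 1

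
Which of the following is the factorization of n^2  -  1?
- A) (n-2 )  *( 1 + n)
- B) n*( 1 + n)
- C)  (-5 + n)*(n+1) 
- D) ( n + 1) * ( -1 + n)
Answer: D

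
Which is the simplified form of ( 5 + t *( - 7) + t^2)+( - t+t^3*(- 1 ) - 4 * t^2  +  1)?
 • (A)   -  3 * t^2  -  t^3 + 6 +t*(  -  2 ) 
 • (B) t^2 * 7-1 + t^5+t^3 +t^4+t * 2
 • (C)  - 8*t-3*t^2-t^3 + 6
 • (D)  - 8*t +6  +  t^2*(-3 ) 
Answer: C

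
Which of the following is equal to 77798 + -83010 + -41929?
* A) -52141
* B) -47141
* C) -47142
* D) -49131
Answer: B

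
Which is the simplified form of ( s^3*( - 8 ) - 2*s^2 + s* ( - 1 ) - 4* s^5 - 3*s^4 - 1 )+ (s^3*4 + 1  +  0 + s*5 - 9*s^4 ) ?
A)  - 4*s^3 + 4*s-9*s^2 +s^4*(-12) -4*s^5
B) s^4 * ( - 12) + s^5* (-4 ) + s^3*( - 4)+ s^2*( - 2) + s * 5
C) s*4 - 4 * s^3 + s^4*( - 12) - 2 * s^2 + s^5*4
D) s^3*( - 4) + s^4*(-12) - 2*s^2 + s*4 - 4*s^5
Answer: D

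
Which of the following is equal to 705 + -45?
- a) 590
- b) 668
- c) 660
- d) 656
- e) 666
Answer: c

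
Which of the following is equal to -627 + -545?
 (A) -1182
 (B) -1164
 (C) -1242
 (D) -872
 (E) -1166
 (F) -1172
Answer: F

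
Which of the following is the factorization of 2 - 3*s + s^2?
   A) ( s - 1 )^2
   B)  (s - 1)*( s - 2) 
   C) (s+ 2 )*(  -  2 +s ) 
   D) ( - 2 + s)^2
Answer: B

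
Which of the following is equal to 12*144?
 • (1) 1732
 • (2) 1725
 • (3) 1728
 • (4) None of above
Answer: 3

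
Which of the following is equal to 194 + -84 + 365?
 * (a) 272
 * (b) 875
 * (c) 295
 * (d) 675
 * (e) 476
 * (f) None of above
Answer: f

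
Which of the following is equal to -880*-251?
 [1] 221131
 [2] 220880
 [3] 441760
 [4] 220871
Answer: 2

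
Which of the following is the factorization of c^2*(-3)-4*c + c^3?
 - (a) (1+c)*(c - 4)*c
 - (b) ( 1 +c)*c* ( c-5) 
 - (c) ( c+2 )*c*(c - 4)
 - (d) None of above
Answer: a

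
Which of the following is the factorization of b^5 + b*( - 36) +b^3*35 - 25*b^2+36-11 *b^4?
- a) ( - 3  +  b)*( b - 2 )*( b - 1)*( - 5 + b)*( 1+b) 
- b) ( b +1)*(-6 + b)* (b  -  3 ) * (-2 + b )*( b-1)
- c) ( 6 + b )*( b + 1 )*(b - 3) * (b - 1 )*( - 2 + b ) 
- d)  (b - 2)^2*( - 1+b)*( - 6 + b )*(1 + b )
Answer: b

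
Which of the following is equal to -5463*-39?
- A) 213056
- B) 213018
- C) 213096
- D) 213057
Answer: D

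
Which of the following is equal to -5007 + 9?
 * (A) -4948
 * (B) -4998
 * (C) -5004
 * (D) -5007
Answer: B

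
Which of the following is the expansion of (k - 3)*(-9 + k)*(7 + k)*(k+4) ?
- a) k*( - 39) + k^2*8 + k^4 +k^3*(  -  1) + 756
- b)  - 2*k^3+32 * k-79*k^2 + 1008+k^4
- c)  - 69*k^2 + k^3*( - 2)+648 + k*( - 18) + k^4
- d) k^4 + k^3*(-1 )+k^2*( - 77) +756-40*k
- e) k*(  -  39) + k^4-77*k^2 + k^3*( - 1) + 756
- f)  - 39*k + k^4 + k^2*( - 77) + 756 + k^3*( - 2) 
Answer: e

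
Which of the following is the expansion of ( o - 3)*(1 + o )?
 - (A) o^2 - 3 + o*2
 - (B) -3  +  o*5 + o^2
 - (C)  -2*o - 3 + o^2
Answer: C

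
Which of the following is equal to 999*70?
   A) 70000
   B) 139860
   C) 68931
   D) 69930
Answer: D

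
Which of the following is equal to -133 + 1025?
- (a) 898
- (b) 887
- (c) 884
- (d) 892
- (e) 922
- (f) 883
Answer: d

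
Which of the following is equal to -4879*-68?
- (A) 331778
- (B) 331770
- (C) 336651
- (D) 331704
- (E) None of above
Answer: E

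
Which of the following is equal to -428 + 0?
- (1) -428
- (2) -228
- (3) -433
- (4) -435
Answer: 1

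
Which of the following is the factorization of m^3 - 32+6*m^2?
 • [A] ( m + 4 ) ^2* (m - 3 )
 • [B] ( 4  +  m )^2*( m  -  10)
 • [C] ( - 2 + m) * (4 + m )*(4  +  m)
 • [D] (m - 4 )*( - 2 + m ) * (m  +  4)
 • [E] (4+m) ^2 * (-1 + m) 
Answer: C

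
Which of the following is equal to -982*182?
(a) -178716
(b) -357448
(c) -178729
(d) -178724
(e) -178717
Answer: d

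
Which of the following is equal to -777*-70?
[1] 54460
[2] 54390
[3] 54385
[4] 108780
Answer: 2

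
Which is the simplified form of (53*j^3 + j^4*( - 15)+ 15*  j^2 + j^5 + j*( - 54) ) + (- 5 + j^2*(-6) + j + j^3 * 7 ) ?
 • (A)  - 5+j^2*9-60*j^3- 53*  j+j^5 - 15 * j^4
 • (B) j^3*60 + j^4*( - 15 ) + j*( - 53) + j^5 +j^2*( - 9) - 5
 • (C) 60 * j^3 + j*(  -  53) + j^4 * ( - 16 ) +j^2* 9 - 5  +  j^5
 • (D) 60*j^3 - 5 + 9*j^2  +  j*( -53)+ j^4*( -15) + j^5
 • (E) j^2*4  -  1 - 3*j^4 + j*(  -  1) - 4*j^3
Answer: D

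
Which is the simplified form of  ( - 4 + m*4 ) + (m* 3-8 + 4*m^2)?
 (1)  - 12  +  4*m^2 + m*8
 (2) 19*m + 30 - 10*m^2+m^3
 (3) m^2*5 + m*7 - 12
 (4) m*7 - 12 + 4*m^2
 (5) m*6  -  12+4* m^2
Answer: 4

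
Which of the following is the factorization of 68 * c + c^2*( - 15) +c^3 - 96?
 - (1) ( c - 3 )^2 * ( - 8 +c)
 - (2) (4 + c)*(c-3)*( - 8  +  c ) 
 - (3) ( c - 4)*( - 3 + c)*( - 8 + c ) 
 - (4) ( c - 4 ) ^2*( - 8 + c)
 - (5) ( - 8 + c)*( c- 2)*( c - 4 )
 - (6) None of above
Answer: 3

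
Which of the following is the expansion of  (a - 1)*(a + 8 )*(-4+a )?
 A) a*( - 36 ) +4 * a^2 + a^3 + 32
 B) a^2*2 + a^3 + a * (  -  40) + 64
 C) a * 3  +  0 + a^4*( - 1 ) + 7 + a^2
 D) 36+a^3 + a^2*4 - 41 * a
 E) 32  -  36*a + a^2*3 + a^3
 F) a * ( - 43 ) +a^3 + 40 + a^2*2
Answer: E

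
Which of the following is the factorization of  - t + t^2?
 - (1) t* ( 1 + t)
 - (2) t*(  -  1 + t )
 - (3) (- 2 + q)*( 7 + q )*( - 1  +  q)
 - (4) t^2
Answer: 2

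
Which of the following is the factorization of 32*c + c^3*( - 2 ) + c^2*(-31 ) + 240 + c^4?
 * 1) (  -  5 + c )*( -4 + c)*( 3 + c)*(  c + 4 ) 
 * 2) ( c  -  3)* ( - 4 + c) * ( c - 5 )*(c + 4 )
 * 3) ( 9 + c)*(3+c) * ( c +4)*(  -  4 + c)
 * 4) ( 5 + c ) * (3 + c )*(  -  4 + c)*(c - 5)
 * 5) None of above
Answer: 1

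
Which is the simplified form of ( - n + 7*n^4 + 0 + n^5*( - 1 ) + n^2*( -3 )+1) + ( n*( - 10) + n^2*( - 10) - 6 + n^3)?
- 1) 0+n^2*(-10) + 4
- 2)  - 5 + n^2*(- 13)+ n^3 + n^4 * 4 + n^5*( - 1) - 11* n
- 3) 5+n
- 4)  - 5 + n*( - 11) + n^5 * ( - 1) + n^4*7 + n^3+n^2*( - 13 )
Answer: 4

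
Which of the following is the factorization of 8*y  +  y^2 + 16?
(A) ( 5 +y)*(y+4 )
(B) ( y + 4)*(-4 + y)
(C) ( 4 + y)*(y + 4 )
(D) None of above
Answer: C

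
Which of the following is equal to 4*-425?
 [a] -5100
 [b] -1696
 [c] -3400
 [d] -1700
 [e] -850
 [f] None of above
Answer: d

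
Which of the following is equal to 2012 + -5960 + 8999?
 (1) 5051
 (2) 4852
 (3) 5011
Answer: 1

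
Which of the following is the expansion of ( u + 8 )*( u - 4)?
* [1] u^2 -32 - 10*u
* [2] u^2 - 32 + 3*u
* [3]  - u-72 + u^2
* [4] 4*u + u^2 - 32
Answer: 4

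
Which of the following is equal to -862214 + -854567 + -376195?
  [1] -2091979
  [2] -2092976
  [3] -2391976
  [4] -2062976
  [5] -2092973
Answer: 2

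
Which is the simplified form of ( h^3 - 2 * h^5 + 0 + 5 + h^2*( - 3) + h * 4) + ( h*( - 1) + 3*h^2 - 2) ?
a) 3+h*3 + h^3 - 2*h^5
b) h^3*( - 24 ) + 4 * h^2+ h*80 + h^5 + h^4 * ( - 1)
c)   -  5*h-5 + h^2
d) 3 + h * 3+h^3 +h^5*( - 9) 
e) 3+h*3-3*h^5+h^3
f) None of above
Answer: a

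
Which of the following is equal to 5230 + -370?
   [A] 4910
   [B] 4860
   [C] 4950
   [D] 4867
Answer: B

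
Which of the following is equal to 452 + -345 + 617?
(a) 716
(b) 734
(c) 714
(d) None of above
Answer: d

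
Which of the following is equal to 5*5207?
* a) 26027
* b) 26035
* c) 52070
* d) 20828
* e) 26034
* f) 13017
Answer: b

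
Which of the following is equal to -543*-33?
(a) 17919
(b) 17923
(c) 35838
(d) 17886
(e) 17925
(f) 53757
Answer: a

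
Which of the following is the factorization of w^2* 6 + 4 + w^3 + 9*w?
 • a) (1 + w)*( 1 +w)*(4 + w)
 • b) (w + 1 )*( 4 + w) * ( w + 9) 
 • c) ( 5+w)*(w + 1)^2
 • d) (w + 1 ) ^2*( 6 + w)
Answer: a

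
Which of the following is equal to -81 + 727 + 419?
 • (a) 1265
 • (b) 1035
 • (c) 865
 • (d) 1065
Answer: d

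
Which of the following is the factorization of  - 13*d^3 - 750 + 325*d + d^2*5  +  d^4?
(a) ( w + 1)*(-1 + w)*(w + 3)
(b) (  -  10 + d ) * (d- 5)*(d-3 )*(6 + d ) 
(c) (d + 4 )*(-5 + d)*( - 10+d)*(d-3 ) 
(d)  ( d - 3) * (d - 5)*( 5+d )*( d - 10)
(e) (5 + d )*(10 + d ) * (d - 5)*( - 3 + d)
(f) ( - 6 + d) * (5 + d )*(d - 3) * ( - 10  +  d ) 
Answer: d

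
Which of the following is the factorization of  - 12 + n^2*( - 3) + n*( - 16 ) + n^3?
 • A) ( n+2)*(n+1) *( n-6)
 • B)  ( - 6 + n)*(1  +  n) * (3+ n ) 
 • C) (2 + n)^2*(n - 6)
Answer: A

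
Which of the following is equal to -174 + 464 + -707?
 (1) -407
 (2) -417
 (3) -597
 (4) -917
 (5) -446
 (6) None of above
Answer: 2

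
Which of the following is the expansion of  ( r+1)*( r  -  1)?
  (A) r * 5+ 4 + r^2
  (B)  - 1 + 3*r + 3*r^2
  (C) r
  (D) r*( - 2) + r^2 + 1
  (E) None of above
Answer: E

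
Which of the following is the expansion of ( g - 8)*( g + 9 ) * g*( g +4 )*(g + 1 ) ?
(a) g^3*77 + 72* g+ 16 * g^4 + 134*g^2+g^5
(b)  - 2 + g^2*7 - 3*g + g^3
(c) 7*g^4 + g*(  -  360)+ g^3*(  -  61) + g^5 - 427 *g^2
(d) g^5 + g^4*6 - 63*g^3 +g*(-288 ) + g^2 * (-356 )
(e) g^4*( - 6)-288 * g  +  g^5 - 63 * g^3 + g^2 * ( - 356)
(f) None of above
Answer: d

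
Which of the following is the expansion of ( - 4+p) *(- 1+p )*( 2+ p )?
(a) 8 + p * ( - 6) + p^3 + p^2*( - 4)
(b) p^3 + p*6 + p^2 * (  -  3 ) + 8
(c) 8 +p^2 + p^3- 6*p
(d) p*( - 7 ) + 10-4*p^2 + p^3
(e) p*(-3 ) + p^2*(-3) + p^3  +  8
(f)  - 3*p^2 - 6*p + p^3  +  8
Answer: f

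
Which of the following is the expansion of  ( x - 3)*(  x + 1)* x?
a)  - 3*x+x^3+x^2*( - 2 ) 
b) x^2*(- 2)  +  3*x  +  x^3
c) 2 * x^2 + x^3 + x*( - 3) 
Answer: a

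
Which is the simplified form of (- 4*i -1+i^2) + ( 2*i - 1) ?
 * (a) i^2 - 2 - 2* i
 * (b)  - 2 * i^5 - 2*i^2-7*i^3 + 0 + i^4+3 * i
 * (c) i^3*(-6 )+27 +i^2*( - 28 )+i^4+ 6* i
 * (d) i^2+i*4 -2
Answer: a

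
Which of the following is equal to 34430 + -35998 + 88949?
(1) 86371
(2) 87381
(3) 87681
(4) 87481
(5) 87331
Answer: 2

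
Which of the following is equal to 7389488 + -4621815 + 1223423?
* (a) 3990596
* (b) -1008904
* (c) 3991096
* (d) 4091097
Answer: c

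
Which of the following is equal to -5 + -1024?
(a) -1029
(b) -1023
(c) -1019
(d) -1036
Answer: a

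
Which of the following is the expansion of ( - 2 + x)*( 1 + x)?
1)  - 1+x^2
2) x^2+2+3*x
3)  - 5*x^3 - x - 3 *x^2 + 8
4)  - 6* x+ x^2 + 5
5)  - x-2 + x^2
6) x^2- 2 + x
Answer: 5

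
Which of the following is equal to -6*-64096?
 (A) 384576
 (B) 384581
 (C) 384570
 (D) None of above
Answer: A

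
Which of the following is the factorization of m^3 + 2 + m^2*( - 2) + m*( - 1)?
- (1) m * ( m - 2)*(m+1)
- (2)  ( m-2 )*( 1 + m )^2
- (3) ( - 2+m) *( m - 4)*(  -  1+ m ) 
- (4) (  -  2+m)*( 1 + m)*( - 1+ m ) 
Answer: 4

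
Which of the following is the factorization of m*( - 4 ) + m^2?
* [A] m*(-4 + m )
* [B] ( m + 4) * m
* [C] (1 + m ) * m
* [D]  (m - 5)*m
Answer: A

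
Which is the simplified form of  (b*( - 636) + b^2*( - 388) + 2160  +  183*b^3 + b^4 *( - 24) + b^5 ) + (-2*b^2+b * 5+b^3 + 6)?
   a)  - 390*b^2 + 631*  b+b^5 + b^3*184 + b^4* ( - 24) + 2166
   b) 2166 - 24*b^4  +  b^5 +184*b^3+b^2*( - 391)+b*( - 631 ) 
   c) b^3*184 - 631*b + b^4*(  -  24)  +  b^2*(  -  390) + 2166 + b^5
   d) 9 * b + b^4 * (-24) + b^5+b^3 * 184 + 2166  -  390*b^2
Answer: c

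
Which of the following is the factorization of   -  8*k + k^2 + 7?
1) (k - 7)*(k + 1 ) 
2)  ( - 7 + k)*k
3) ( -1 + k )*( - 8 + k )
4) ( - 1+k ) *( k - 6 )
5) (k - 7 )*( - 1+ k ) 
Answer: 5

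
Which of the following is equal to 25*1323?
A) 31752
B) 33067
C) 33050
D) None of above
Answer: D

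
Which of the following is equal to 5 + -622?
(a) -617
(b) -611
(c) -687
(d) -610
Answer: a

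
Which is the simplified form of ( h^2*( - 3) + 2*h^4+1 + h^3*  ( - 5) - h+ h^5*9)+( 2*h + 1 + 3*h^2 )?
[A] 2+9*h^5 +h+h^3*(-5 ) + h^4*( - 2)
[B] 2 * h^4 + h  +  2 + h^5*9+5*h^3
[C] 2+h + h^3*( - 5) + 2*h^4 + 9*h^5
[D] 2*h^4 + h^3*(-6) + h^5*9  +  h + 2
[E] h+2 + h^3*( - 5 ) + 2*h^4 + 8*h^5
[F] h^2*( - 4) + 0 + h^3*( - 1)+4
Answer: C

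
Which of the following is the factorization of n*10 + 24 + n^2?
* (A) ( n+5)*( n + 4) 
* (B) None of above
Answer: B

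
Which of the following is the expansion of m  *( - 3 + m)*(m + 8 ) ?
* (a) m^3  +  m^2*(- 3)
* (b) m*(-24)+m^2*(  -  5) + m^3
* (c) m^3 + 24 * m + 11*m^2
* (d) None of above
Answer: d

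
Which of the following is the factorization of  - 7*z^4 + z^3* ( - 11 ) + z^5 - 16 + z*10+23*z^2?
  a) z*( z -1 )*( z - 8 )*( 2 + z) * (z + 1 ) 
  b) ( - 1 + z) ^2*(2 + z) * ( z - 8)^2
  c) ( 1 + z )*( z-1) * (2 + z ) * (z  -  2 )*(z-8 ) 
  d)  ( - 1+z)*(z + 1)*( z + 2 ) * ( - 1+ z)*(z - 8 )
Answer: d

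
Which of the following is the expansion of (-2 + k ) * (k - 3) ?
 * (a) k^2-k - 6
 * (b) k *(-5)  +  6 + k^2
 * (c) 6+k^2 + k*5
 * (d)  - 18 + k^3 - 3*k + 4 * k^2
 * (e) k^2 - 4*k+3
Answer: b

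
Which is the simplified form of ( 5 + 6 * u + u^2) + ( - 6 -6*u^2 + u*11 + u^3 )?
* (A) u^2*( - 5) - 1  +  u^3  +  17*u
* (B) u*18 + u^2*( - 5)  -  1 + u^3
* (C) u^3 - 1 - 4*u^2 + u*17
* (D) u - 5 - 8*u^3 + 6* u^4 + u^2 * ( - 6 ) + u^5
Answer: A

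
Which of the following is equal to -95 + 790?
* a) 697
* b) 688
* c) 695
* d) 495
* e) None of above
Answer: c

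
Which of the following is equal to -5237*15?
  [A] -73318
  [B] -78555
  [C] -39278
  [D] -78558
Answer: B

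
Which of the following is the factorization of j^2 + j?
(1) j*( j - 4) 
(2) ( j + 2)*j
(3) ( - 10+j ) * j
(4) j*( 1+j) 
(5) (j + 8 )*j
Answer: 4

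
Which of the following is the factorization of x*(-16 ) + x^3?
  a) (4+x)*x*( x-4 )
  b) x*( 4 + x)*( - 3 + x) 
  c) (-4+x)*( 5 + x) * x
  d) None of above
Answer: a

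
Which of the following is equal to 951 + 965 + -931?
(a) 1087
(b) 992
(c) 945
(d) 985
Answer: d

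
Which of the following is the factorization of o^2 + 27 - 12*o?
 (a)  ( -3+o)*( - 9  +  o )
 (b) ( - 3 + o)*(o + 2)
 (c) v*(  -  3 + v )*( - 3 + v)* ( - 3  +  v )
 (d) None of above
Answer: a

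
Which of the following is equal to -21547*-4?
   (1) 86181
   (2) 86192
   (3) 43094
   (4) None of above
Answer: 4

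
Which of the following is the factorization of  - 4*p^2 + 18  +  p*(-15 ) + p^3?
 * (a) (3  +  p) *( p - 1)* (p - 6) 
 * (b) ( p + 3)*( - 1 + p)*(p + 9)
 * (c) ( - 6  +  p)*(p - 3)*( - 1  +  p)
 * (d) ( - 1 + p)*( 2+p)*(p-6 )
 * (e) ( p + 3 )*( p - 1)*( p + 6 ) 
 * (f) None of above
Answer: a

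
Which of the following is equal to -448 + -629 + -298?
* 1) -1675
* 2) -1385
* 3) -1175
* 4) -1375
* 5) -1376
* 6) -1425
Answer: 4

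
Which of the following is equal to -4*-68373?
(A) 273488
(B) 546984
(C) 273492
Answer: C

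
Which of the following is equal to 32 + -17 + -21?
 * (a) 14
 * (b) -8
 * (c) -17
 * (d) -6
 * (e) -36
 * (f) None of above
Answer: d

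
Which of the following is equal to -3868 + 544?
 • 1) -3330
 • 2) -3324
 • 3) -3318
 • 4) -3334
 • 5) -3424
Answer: 2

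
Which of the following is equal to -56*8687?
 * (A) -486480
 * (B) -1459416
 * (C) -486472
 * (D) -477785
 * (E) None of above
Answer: C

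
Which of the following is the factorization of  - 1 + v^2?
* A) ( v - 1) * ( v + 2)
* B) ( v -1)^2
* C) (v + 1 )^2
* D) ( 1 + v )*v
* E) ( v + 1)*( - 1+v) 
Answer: E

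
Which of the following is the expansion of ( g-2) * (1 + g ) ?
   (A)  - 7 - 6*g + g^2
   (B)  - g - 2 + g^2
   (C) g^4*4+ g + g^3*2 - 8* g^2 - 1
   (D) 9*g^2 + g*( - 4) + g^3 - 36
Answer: B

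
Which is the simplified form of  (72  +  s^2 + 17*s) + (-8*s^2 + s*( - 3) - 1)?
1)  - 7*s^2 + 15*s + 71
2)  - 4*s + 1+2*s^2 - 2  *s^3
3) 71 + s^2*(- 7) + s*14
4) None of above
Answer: 3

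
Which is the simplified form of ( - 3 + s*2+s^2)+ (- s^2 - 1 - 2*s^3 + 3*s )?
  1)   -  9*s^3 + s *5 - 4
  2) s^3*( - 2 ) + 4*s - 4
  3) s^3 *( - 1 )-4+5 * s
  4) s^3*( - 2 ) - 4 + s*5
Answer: 4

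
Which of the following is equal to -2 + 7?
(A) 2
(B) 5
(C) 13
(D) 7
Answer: B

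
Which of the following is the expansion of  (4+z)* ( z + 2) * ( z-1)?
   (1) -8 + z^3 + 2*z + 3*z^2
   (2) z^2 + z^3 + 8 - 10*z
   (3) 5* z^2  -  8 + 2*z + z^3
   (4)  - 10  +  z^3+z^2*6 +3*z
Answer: 3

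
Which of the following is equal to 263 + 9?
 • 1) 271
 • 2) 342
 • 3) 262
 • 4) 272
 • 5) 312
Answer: 4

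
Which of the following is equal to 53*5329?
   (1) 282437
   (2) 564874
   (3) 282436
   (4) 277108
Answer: 1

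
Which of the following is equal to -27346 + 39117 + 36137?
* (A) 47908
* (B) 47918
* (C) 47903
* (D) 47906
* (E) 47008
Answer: A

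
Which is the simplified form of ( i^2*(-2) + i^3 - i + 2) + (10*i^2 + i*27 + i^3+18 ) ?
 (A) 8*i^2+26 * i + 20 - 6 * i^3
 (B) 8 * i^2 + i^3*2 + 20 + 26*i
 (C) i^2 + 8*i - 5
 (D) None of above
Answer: B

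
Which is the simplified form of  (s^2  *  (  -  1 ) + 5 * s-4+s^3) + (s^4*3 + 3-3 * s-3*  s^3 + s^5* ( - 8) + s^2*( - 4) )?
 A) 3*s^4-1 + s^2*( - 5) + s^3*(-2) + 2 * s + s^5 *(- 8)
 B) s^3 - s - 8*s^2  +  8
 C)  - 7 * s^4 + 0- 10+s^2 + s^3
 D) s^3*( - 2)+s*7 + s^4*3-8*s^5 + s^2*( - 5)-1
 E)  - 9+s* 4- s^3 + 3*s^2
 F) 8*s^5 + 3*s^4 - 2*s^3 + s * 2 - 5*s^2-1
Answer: A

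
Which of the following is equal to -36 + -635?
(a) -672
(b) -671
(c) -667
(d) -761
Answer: b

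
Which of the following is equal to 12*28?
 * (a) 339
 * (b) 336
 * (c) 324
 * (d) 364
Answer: b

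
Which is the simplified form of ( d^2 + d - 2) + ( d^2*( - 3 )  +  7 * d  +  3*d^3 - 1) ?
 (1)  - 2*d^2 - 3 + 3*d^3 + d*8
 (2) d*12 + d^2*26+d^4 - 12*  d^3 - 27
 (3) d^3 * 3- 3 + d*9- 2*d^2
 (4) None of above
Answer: 1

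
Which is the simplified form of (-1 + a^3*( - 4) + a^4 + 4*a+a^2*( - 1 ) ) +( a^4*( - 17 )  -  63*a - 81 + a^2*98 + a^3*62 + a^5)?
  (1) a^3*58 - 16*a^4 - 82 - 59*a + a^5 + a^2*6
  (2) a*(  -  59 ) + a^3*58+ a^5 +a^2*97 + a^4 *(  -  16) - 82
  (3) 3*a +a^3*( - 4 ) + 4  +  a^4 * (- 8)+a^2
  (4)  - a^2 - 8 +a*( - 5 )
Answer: 2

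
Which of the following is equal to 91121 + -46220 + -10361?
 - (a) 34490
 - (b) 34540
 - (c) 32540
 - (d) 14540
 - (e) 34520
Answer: b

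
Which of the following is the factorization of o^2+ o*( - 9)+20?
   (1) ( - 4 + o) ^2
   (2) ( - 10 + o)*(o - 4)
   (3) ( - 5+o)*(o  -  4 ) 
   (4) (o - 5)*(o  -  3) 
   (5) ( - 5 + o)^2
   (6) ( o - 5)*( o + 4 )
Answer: 3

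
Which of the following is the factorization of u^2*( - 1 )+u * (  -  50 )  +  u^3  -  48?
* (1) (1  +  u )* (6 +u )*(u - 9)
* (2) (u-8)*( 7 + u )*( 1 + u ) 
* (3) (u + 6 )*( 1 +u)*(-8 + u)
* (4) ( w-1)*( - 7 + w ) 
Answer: 3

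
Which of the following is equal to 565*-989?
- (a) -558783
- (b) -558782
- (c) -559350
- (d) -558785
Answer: d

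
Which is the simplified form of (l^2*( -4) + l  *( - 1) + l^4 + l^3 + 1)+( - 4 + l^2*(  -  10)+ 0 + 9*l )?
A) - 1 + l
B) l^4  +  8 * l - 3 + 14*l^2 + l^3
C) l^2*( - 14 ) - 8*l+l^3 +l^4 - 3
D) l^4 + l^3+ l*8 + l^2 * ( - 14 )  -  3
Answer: D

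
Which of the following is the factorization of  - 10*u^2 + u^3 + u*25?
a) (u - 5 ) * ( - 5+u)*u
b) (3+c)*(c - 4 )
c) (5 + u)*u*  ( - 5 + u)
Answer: a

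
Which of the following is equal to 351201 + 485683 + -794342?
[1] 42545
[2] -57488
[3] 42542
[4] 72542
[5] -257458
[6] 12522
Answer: 3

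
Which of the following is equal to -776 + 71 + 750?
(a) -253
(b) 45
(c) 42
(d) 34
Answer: b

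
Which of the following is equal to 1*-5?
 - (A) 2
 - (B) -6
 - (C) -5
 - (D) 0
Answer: C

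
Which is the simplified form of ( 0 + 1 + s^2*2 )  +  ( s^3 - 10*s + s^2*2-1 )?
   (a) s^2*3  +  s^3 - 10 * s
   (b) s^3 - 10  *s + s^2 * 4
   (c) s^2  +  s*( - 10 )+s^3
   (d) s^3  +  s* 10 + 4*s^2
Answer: b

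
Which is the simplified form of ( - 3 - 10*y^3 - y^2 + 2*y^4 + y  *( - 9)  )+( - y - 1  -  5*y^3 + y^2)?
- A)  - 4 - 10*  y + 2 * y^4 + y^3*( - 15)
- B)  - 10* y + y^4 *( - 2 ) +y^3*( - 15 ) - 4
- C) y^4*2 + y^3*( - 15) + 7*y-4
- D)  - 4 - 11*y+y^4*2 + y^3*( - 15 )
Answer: A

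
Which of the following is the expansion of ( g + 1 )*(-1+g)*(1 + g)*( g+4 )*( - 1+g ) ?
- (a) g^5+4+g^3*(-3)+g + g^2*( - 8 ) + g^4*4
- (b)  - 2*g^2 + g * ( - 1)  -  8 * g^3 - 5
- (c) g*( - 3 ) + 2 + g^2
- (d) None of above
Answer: d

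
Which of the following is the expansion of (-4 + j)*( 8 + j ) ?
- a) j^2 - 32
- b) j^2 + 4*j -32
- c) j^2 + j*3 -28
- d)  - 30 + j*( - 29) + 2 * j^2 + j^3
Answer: b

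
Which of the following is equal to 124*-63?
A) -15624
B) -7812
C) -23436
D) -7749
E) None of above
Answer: B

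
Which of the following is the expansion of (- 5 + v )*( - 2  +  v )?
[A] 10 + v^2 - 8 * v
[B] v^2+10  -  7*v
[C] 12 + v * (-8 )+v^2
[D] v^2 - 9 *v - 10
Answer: B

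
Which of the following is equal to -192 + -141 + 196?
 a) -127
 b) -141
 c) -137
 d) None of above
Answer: c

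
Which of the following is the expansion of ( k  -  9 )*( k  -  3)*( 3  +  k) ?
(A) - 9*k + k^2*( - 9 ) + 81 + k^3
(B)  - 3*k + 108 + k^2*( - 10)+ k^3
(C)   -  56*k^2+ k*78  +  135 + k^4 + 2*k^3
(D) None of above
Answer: A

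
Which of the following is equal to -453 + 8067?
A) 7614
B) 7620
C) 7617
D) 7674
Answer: A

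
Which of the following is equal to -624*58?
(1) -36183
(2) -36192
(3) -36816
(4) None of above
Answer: 2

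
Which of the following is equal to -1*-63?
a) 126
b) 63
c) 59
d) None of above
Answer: b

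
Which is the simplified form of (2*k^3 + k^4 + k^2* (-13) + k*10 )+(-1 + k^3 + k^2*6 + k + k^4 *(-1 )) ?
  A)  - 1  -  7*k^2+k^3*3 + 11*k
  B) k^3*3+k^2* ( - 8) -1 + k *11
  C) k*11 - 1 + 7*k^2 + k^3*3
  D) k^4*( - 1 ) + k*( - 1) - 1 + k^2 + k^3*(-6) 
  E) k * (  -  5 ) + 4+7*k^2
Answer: A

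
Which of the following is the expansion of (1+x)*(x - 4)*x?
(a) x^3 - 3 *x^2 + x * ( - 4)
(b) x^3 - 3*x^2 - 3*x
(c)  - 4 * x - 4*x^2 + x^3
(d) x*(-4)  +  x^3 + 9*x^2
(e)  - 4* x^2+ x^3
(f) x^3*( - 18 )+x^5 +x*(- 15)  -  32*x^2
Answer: a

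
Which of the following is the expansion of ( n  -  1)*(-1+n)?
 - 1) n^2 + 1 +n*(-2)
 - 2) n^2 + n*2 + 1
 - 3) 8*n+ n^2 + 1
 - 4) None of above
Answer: 1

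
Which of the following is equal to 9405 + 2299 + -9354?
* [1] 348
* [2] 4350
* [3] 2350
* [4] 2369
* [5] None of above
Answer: 3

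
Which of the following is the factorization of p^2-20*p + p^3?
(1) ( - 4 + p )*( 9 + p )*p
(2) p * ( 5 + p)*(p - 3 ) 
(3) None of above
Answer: 3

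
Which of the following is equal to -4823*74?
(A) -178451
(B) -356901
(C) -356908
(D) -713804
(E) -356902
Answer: E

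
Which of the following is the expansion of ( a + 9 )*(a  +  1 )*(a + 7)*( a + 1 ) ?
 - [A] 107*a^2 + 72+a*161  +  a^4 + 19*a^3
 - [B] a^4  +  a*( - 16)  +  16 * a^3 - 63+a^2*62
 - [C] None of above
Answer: C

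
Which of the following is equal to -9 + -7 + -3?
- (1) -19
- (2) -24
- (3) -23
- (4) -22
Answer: 1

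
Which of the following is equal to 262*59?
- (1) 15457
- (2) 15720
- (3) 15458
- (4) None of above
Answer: 3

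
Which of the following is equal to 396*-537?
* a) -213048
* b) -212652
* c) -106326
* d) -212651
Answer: b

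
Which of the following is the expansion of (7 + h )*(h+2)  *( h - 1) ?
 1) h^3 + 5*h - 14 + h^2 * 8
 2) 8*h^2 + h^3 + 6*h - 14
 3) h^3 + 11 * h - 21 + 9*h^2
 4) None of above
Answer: 1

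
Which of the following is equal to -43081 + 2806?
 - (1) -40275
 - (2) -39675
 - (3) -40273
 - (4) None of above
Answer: 1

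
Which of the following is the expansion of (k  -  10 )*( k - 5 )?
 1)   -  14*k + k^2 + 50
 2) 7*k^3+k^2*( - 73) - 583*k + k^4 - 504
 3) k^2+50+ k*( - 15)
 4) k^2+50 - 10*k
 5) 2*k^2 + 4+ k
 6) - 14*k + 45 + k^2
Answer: 3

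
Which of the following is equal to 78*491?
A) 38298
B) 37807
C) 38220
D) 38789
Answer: A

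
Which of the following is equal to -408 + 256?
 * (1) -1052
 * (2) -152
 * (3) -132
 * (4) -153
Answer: 2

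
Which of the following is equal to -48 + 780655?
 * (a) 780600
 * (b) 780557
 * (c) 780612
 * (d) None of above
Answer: d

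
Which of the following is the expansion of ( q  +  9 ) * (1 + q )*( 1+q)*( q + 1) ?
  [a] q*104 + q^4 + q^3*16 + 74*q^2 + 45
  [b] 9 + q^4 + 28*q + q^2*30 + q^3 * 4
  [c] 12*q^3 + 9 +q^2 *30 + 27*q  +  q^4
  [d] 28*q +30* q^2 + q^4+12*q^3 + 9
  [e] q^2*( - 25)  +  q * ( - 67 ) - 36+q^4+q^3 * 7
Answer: d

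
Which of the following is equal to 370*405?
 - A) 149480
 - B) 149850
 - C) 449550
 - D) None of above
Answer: B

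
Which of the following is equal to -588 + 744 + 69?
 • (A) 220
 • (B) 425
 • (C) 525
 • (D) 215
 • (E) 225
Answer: E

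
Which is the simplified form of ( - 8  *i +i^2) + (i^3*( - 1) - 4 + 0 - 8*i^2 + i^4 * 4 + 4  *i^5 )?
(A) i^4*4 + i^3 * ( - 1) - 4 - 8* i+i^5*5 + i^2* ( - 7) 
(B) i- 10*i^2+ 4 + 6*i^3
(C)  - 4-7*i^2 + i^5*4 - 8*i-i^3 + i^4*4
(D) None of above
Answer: C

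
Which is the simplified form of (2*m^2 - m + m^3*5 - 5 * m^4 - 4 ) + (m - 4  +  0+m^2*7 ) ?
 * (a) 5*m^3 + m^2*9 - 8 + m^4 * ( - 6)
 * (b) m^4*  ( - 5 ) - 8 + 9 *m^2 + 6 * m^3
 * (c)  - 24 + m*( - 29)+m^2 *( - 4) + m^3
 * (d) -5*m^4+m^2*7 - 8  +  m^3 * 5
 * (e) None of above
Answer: e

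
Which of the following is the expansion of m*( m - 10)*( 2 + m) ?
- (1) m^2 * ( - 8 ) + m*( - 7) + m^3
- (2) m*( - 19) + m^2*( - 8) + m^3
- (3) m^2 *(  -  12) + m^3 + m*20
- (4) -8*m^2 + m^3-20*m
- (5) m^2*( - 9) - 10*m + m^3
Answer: 4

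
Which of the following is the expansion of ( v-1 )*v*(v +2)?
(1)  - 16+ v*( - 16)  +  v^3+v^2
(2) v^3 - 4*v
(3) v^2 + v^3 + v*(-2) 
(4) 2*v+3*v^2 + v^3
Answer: 3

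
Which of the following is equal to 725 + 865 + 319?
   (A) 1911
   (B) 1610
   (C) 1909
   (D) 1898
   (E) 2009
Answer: C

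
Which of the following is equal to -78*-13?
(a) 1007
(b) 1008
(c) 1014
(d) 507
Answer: c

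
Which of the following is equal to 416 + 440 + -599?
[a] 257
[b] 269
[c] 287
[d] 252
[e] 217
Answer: a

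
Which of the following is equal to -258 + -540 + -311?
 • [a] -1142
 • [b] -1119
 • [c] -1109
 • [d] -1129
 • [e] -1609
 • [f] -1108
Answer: c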